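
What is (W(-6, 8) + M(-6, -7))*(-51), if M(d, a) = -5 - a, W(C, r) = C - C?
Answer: -102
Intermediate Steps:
W(C, r) = 0
(W(-6, 8) + M(-6, -7))*(-51) = (0 + (-5 - 1*(-7)))*(-51) = (0 + (-5 + 7))*(-51) = (0 + 2)*(-51) = 2*(-51) = -102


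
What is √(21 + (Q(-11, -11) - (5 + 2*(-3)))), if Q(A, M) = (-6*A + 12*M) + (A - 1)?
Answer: 2*I*√14 ≈ 7.4833*I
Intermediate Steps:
Q(A, M) = -1 - 5*A + 12*M (Q(A, M) = (-6*A + 12*M) + (-1 + A) = -1 - 5*A + 12*M)
√(21 + (Q(-11, -11) - (5 + 2*(-3)))) = √(21 + ((-1 - 5*(-11) + 12*(-11)) - (5 + 2*(-3)))) = √(21 + ((-1 + 55 - 132) - (5 - 6))) = √(21 + (-78 - 1*(-1))) = √(21 + (-78 + 1)) = √(21 - 77) = √(-56) = 2*I*√14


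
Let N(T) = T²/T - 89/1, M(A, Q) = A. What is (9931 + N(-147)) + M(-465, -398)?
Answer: 9230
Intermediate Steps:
N(T) = -89 + T (N(T) = T - 89*1 = T - 89 = -89 + T)
(9931 + N(-147)) + M(-465, -398) = (9931 + (-89 - 147)) - 465 = (9931 - 236) - 465 = 9695 - 465 = 9230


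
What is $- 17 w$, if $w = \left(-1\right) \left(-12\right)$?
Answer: $-204$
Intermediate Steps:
$w = 12$
$- 17 w = \left(-17\right) 12 = -204$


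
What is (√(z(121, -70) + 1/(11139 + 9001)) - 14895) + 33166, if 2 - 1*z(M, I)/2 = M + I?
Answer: 18271 + I*√9937675165/10070 ≈ 18271.0 + 9.8995*I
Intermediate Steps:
z(M, I) = 4 - 2*I - 2*M (z(M, I) = 4 - 2*(M + I) = 4 - 2*(I + M) = 4 + (-2*I - 2*M) = 4 - 2*I - 2*M)
(√(z(121, -70) + 1/(11139 + 9001)) - 14895) + 33166 = (√((4 - 2*(-70) - 2*121) + 1/(11139 + 9001)) - 14895) + 33166 = (√((4 + 140 - 242) + 1/20140) - 14895) + 33166 = (√(-98 + 1/20140) - 14895) + 33166 = (√(-1973719/20140) - 14895) + 33166 = (I*√9937675165/10070 - 14895) + 33166 = (-14895 + I*√9937675165/10070) + 33166 = 18271 + I*√9937675165/10070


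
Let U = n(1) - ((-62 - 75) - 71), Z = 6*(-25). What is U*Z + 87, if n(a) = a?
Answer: -31263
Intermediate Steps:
Z = -150
U = 209 (U = 1 - ((-62 - 75) - 71) = 1 - (-137 - 71) = 1 - 1*(-208) = 1 + 208 = 209)
U*Z + 87 = 209*(-150) + 87 = -31350 + 87 = -31263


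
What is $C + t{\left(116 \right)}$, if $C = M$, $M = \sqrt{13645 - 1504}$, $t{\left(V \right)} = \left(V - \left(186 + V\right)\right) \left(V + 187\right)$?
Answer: $-56358 + 3 \sqrt{1349} \approx -56248.0$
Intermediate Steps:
$t{\left(V \right)} = -34782 - 186 V$ ($t{\left(V \right)} = - 186 \left(187 + V\right) = -34782 - 186 V$)
$M = 3 \sqrt{1349}$ ($M = \sqrt{12141} = 3 \sqrt{1349} \approx 110.19$)
$C = 3 \sqrt{1349} \approx 110.19$
$C + t{\left(116 \right)} = 3 \sqrt{1349} - 56358 = -56358 + 3 \sqrt{1349}$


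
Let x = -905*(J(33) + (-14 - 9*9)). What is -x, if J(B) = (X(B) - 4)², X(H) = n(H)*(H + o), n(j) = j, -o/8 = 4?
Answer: 675130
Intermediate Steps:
o = -32 (o = -8*4 = -32)
X(H) = H*(-32 + H) (X(H) = H*(H - 32) = H*(-32 + H))
J(B) = (-4 + B*(-32 + B))² (J(B) = (B*(-32 + B) - 4)² = (-4 + B*(-32 + B))²)
x = -675130 (x = -905*((-4 + 33*(-32 + 33))² + (-14 - 9*9)) = -905*((-4 + 33*1)² + (-14 - 81)) = -905*((-4 + 33)² - 95) = -905*(29² - 95) = -905*(841 - 95) = -905*746 = -675130)
-x = -1*(-675130) = 675130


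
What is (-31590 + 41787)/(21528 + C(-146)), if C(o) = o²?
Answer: 10197/42844 ≈ 0.23800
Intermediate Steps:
(-31590 + 41787)/(21528 + C(-146)) = (-31590 + 41787)/(21528 + (-146)²) = 10197/(21528 + 21316) = 10197/42844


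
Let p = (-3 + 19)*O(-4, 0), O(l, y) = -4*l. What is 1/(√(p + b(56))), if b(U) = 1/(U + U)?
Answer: 4*√200711/28673 ≈ 0.062499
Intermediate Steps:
b(U) = 1/(2*U)
p = 256 (p = (-3 + 19)*(-4*(-4)) = 16*16 = 256)
1/(√(p + b(56))) = 1/(√(256 + (½)/56)) = 1/(√(256 + (½)*(1/56))) = 1/(√(256 + 1/112)) = 1/(√(28673/112)) = 1/(√200711/28) = 4*√200711/28673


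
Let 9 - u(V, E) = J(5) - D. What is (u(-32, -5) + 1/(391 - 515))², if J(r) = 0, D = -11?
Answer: 62001/15376 ≈ 4.0323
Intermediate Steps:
u(V, E) = -2 (u(V, E) = 9 - (0 - 1*(-11)) = 9 - (0 + 11) = 9 - 1*11 = 9 - 11 = -2)
(u(-32, -5) + 1/(391 - 515))² = (-2 + 1/(391 - 515))² = (-2 + 1/(-124))² = (-2 - 1/124)² = (-249/124)² = 62001/15376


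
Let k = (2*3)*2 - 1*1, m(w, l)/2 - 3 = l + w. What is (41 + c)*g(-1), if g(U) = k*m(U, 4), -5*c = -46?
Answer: 33132/5 ≈ 6626.4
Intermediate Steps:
m(w, l) = 6 + 2*l + 2*w (m(w, l) = 6 + 2*(l + w) = 6 + (2*l + 2*w) = 6 + 2*l + 2*w)
c = 46/5 (c = -⅕*(-46) = 46/5 ≈ 9.2000)
k = 11 (k = 6*2 - 1 = 12 - 1 = 11)
g(U) = 154 + 22*U (g(U) = 11*(6 + 2*4 + 2*U) = 11*(6 + 8 + 2*U) = 11*(14 + 2*U) = 154 + 22*U)
(41 + c)*g(-1) = (41 + 46/5)*(154 + 22*(-1)) = 251*(154 - 22)/5 = (251/5)*132 = 33132/5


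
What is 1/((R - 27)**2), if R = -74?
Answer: 1/10201 ≈ 9.8030e-5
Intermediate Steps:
1/((R - 27)**2) = 1/((-74 - 27)**2) = 1/((-101)**2) = 1/10201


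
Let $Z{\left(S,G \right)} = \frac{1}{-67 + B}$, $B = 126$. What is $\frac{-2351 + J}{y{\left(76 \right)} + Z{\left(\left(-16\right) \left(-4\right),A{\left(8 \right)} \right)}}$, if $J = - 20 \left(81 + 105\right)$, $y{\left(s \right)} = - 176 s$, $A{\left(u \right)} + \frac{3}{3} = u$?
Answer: $\frac{358189}{789183} \approx 0.45387$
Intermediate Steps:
$A{\left(u \right)} = -1 + u$
$Z{\left(S,G \right)} = \frac{1}{59}$ ($Z{\left(S,G \right)} = \frac{1}{-67 + 126} = \frac{1}{59}$)
$J = -3720$ ($J = \left(-20\right) 186 = -3720$)
$\frac{-2351 + J}{y{\left(76 \right)} + Z{\left(\left(-16\right) \left(-4\right),A{\left(8 \right)} \right)}} = \frac{-2351 - 3720}{\left(-176\right) 76 + \frac{1}{59}} = - \frac{6071}{-13376 + \frac{1}{59}} = - \frac{6071}{- \frac{789183}{59}} = \left(-6071\right) \left(- \frac{59}{789183}\right) = \frac{358189}{789183}$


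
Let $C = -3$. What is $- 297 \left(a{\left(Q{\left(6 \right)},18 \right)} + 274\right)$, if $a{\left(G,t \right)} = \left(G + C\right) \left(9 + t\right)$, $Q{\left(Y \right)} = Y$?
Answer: $-105435$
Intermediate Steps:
$a{\left(G,t \right)} = \left(-3 + G\right) \left(9 + t\right)$ ($a{\left(G,t \right)} = \left(G - 3\right) \left(9 + t\right) = \left(-3 + G\right) \left(9 + t\right)$)
$- 297 \left(a{\left(Q{\left(6 \right)},18 \right)} + 274\right) = - 297 \left(\left(-27 - 54 + 9 \cdot 6 + 6 \cdot 18\right) + 274\right) = - 297 \left(\left(-27 - 54 + 54 + 108\right) + 274\right) = - 297 \left(81 + 274\right) = \left(-297\right) 355 = -105435$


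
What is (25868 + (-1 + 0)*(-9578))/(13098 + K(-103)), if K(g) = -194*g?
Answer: 17723/16540 ≈ 1.0715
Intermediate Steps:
(25868 + (-1 + 0)*(-9578))/(13098 + K(-103)) = (25868 + (-1 + 0)*(-9578))/(13098 - 194*(-103)) = (25868 - 1*(-9578))/(13098 + 19982) = (25868 + 9578)/33080 = 35446*(1/33080) = 17723/16540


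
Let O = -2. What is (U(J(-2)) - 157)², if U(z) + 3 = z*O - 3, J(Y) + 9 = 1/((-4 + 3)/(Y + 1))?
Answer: 21609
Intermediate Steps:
J(Y) = -10 - Y (J(Y) = -9 + 1/((-4 + 3)/(Y + 1)) = -9 + 1/(-1/(1 + Y)) = -9 + (-1 - Y) = -10 - Y)
U(z) = -6 - 2*z (U(z) = -3 + (z*(-2) - 3) = -3 + (-2*z - 3) = -3 + (-3 - 2*z) = -6 - 2*z)
(U(J(-2)) - 157)² = ((-6 - 2*(-10 - 1*(-2))) - 157)² = ((-6 - 2*(-10 + 2)) - 157)² = ((-6 - 2*(-8)) - 157)² = ((-6 + 16) - 157)² = (10 - 157)² = (-147)² = 21609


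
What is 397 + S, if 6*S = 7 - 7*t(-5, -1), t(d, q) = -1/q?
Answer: 397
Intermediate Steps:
S = 0 (S = (7 - (-7)/(-1))/6 = (7 - (-7)*(-1))/6 = (7 - 7*1)/6 = (7 - 7)/6 = (1/6)*0 = 0)
397 + S = 397 + 0 = 397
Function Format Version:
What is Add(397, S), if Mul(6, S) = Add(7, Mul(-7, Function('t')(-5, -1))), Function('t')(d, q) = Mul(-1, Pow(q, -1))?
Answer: 397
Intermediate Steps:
S = 0 (S = Mul(Rational(1, 6), Add(7, Mul(-7, Mul(-1, Pow(-1, -1))))) = Mul(Rational(1, 6), Add(7, Mul(-7, Mul(-1, -1)))) = Mul(Rational(1, 6), Add(7, Mul(-7, 1))) = Mul(Rational(1, 6), Add(7, -7)) = Mul(Rational(1, 6), 0) = 0)
Add(397, S) = Add(397, 0) = 397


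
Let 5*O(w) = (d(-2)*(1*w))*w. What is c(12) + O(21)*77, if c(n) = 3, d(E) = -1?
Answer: -33942/5 ≈ -6788.4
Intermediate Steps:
O(w) = -w²/5 (O(w) = ((-w)*w)/5 = (-w²)/5 = -w²/5)
c(12) + O(21)*77 = 3 - ⅕*21²*77 = 3 - ⅕*441*77 = 3 - 441/5*77 = 3 - 33957/5 = -33942/5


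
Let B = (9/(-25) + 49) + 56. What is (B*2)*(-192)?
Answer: -1004544/25 ≈ -40182.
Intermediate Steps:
B = 2616/25 (B = (9*(-1/25) + 49) + 56 = (-9/25 + 49) + 56 = 1216/25 + 56 = 2616/25 ≈ 104.64)
(B*2)*(-192) = ((2616/25)*2)*(-192) = (5232/25)*(-192) = -1004544/25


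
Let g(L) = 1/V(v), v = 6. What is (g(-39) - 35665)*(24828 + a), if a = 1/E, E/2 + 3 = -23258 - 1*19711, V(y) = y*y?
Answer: -2739691675328509/3093984 ≈ -8.8549e+8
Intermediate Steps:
V(y) = y**2
g(L) = 1/36 (g(L) = 1/(6**2) = 1/36)
E = -85944 (E = -6 + 2*(-23258 - 1*19711) = -6 + 2*(-23258 - 19711) = -6 + 2*(-42969) = -6 - 85938 = -85944)
a = -1/85944 (a = 1/(-85944) = -1/85944 ≈ -1.1635e-5)
(g(-39) - 35665)*(24828 + a) = (1/36 - 35665)*(24828 - 1/85944) = -1283939/36*2133817631/85944 = -2739691675328509/3093984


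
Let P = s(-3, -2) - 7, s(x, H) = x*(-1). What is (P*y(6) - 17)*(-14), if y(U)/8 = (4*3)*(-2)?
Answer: -10514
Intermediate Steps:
y(U) = -192 (y(U) = 8*((4*3)*(-2)) = 8*(12*(-2)) = 8*(-24) = -192)
s(x, H) = -x
P = -4 (P = -1*(-3) - 7 = 3 - 7 = -4)
(P*y(6) - 17)*(-14) = (-4*(-192) - 17)*(-14) = (768 - 17)*(-14) = 751*(-14) = -10514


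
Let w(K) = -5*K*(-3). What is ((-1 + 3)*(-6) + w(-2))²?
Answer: 1764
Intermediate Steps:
w(K) = 15*K
((-1 + 3)*(-6) + w(-2))² = ((-1 + 3)*(-6) + 15*(-2))² = (2*(-6) - 30)² = (-12 - 30)² = (-42)² = 1764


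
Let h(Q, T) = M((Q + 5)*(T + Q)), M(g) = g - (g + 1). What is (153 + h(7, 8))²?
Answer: 23104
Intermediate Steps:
M(g) = -1 (M(g) = g - (1 + g) = g + (-1 - g) = -1)
h(Q, T) = -1
(153 + h(7, 8))² = (153 - 1)² = 152² = 23104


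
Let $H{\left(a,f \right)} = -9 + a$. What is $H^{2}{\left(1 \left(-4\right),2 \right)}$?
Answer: $169$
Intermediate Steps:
$H^{2}{\left(1 \left(-4\right),2 \right)} = \left(-9 + 1 \left(-4\right)\right)^{2} = \left(-9 - 4\right)^{2} = \left(-13\right)^{2} = 169$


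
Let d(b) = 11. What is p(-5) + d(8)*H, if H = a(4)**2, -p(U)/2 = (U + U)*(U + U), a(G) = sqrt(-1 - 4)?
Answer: -255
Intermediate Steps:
a(G) = I*sqrt(5) (a(G) = sqrt(-5) = I*sqrt(5))
p(U) = -8*U**2 (p(U) = -2*(U + U)*(U + U) = -2*2*U*2*U = -8*U**2)
H = -5 (H = (I*sqrt(5))**2 = -5)
p(-5) + d(8)*H = -8*(-5)**2 + 11*(-5) = -8*25 - 55 = -200 - 55 = -255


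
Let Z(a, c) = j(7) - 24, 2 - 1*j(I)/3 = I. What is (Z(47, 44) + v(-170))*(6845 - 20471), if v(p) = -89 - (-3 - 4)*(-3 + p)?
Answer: 18245214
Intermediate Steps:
j(I) = 6 - 3*I
Z(a, c) = -39 (Z(a, c) = (6 - 3*7) - 24 = (6 - 21) - 24 = -15 - 24 = -39)
v(p) = -110 + 7*p (v(p) = -89 - (-7)*(-3 + p) = -89 - (21 - 7*p) = -89 + (-21 + 7*p) = -110 + 7*p)
(Z(47, 44) + v(-170))*(6845 - 20471) = (-39 + (-110 + 7*(-170)))*(6845 - 20471) = (-39 + (-110 - 1190))*(-13626) = (-39 - 1300)*(-13626) = -1339*(-13626) = 18245214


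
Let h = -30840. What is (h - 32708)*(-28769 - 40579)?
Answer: 4406926704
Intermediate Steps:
(h - 32708)*(-28769 - 40579) = (-30840 - 32708)*(-28769 - 40579) = -63548*(-69348) = 4406926704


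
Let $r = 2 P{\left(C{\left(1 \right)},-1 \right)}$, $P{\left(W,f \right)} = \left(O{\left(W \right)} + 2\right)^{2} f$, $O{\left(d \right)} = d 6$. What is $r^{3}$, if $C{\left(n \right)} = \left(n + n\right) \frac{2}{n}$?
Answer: $-2471326208$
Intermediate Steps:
$O{\left(d \right)} = 6 d$
$C{\left(n \right)} = 4$ ($C{\left(n \right)} = 2 n \frac{2}{n} = 4$)
$P{\left(W,f \right)} = f \left(2 + 6 W\right)^{2}$ ($P{\left(W,f \right)} = \left(6 W + 2\right)^{2} f = \left(2 + 6 W\right)^{2} f = f \left(2 + 6 W\right)^{2}$)
$r = -1352$ ($r = 2 \cdot 4 \left(-1\right) \left(1 + 3 \cdot 4\right)^{2} = 2 \cdot 4 \left(-1\right) \left(1 + 12\right)^{2} = 2 \cdot 4 \left(-1\right) 13^{2} = 2 \cdot 4 \left(-1\right) 169 = 2 \left(-676\right) = -1352$)
$r^{3} = \left(-1352\right)^{3} = -2471326208$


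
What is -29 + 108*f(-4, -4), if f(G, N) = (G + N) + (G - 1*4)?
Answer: -1757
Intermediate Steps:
f(G, N) = -4 + N + 2*G (f(G, N) = (G + N) + (G - 4) = (G + N) + (-4 + G) = -4 + N + 2*G)
-29 + 108*f(-4, -4) = -29 + 108*(-4 - 4 + 2*(-4)) = -29 + 108*(-4 - 4 - 8) = -29 + 108*(-16) = -29 - 1728 = -1757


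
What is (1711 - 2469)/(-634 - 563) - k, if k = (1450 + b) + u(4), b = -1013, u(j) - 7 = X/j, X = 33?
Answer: -2162341/4788 ≈ -451.62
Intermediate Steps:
u(j) = 7 + 33/j
k = 1809/4 (k = (1450 - 1013) + (7 + 33/4) = 437 + (7 + 33*(¼)) = 437 + (7 + 33/4) = 437 + 61/4 = 1809/4 ≈ 452.25)
(1711 - 2469)/(-634 - 563) - k = (1711 - 2469)/(-634 - 563) - 1*1809/4 = -758/(-1197) - 1809/4 = -758*(-1/1197) - 1809/4 = 758/1197 - 1809/4 = -2162341/4788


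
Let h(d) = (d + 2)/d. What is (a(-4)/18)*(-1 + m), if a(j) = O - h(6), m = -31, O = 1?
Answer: 16/27 ≈ 0.59259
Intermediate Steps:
h(d) = (2 + d)/d
a(j) = -⅓ (a(j) = 1 - (2 + 6)/6 = 1 - 8/6 = 1 - 1*4/3 = 1 - 4/3 = -⅓)
(a(-4)/18)*(-1 + m) = (-⅓/18)*(-1 - 31) = -⅓*1/18*(-32) = -1/54*(-32) = 16/27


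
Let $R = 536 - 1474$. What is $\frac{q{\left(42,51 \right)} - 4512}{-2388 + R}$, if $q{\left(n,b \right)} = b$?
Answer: $\frac{4461}{3326} \approx 1.3413$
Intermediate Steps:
$R = -938$ ($R = 536 - 1474 = -938$)
$\frac{q{\left(42,51 \right)} - 4512}{-2388 + R} = \frac{51 - 4512}{-2388 - 938} = - \frac{4461}{-3326} = \left(-4461\right) \left(- \frac{1}{3326}\right) = \frac{4461}{3326}$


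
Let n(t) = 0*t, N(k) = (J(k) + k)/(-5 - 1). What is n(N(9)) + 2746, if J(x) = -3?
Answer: 2746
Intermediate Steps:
N(k) = ½ - k/6 (N(k) = (-3 + k)/(-5 - 1) = (-3 + k)/(-6) = (-3 + k)*(-⅙) = ½ - k/6)
n(t) = 0
n(N(9)) + 2746 = 0 + 2746 = 2746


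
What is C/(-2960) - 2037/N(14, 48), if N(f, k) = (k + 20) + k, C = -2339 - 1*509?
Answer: -356197/21460 ≈ -16.598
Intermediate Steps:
C = -2848 (C = -2339 - 509 = -2848)
N(f, k) = 20 + 2*k (N(f, k) = (20 + k) + k = 20 + 2*k)
C/(-2960) - 2037/N(14, 48) = -2848/(-2960) - 2037/(20 + 2*48) = -2848*(-1/2960) - 2037/(20 + 96) = 178/185 - 2037/116 = -356197/21460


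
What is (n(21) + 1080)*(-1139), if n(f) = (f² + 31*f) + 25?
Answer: -2502383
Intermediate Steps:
n(f) = 25 + f² + 31*f
(n(21) + 1080)*(-1139) = ((25 + 21² + 31*21) + 1080)*(-1139) = ((25 + 441 + 651) + 1080)*(-1139) = (1117 + 1080)*(-1139) = 2197*(-1139) = -2502383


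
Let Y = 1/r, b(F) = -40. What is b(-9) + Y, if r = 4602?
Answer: -184079/4602 ≈ -40.000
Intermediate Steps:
Y = 1/4602 ≈ 0.00021730
b(-9) + Y = -40 + 1/4602 = -184079/4602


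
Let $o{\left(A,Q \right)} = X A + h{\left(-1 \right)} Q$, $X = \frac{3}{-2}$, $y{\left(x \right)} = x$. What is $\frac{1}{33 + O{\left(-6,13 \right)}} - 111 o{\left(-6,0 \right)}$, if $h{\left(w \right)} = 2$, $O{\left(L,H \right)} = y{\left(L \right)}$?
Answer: $- \frac{26972}{27} \approx -998.96$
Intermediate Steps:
$X = - \frac{3}{2}$ ($X = 3 \left(- \frac{1}{2}\right) = - \frac{3}{2} \approx -1.5$)
$O{\left(L,H \right)} = L$
$o{\left(A,Q \right)} = 2 Q - \frac{3 A}{2}$ ($o{\left(A,Q \right)} = - \frac{3 A}{2} + 2 Q = 2 Q - \frac{3 A}{2}$)
$\frac{1}{33 + O{\left(-6,13 \right)}} - 111 o{\left(-6,0 \right)} = \frac{1}{33 - 6} - 111 \left(2 \cdot 0 - -9\right) = \frac{1}{27} - 111 \left(0 + 9\right) = \frac{1}{27} - 999 = - \frac{26972}{27}$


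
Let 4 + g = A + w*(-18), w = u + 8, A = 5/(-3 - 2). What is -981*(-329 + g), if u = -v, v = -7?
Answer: 592524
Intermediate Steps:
A = -1 (A = 5/(-5) = 5*(-⅕) = -1)
u = 7 (u = -1*(-7) = 7)
w = 15 (w = 7 + 8 = 15)
g = -275 (g = -4 + (-1 + 15*(-18)) = -4 + (-1 - 270) = -4 - 271 = -275)
-981*(-329 + g) = -981*(-329 - 275) = -981*(-604) = 592524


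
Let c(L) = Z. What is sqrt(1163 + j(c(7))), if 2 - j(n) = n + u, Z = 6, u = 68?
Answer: sqrt(1091) ≈ 33.030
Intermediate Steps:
c(L) = 6
j(n) = -66 - n (j(n) = 2 - (n + 68) = 2 - (68 + n) = 2 + (-68 - n) = -66 - n)
sqrt(1163 + j(c(7))) = sqrt(1163 + (-66 - 1*6)) = sqrt(1163 + (-66 - 6)) = sqrt(1163 - 72) = sqrt(1091)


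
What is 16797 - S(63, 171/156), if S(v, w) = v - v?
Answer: 16797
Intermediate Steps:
S(v, w) = 0
16797 - S(63, 171/156) = 16797 - 1*0 = 16797 + 0 = 16797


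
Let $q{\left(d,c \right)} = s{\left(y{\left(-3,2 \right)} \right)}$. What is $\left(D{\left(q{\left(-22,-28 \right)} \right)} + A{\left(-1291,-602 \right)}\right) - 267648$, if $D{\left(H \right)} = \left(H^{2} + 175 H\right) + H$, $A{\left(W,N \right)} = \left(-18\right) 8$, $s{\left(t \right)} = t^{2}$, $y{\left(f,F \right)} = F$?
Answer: $-267072$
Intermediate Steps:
$q{\left(d,c \right)} = 4$ ($q{\left(d,c \right)} = 2^{2} = 4$)
$A{\left(W,N \right)} = -144$
$D{\left(H \right)} = H^{2} + 176 H$
$\left(D{\left(q{\left(-22,-28 \right)} \right)} + A{\left(-1291,-602 \right)}\right) - 267648 = \left(4 \left(176 + 4\right) - 144\right) - 267648 = \left(4 \cdot 180 - 144\right) - 267648 = \left(720 - 144\right) - 267648 = 576 - 267648 = -267072$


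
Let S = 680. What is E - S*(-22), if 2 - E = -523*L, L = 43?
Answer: 37451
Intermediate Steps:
E = 22491 (E = 2 - (-523)*43 = 2 - 1*(-22489) = 2 + 22489 = 22491)
E - S*(-22) = 22491 - 680*(-22) = 22491 - 1*(-14960) = 22491 + 14960 = 37451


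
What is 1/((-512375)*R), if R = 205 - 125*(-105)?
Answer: -1/6829958750 ≈ -1.4641e-10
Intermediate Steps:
R = 13330 (R = 205 + 13125 = 13330)
1/((-512375)*R) = 1/(-512375*13330) = -1/512375*1/13330 = -1/6829958750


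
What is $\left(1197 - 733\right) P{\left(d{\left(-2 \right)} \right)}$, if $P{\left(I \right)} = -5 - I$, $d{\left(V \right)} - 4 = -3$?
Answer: $-2784$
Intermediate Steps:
$d{\left(V \right)} = 1$ ($d{\left(V \right)} = 4 - 3 = 1$)
$\left(1197 - 733\right) P{\left(d{\left(-2 \right)} \right)} = \left(1197 - 733\right) \left(-5 - 1\right) = 464 \left(-6\right) = -2784$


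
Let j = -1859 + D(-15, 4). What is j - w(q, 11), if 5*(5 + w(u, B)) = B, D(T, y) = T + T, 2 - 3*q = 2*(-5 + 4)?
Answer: -9431/5 ≈ -1886.2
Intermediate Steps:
q = 4/3 (q = ⅔ - 2*(-5 + 4)/3 = ⅔ - 2*(-1)/3 = ⅔ - ⅓*(-2) = ⅔ + ⅔ = 4/3 ≈ 1.3333)
D(T, y) = 2*T
w(u, B) = -5 + B/5
j = -1889 (j = -1859 + 2*(-15) = -1859 - 30 = -1889)
j - w(q, 11) = -1889 - (-5 + (⅕)*11) = -1889 - (-5 + 11/5) = -1889 - 1*(-14/5) = -1889 + 14/5 = -9431/5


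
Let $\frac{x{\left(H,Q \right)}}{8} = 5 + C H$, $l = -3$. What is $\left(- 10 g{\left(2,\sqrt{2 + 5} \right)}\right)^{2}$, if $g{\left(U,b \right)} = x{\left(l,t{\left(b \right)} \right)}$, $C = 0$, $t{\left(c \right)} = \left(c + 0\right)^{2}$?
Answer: $160000$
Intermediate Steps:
$t{\left(c \right)} = c^{2}$
$x{\left(H,Q \right)} = 40$ ($x{\left(H,Q \right)} = 8 \left(5 + 0 H\right) = 8 \left(5 + 0\right) = 8 \cdot 5 = 40$)
$g{\left(U,b \right)} = 40$
$\left(- 10 g{\left(2,\sqrt{2 + 5} \right)}\right)^{2} = \left(\left(-10\right) 40\right)^{2} = \left(-400\right)^{2} = 160000$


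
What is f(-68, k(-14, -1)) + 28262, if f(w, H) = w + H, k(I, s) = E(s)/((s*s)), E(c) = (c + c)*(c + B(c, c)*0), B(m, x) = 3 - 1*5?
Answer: 28196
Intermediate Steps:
B(m, x) = -2 (B(m, x) = 3 - 5 = -2)
E(c) = 2*c**2 (E(c) = (c + c)*(c - 2*0) = (2*c)*(c + 0) = (2*c)*c = 2*c**2)
k(I, s) = 2 (k(I, s) = (2*s**2)/((s*s)) = (2*s**2)/(s**2) = (2*s**2)/s**2 = 2)
f(w, H) = H + w
f(-68, k(-14, -1)) + 28262 = (2 - 68) + 28262 = -66 + 28262 = 28196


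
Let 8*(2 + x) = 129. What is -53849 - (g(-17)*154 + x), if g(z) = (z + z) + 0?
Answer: -389017/8 ≈ -48627.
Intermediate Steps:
x = 113/8 (x = -2 + (⅛)*129 = -2 + 129/8 = 113/8 ≈ 14.125)
g(z) = 2*z (g(z) = 2*z + 0 = 2*z)
-53849 - (g(-17)*154 + x) = -53849 - ((2*(-17))*154 + 113/8) = -53849 - (-34*154 + 113/8) = -53849 - (-5236 + 113/8) = -53849 - 1*(-41775/8) = -53849 + 41775/8 = -389017/8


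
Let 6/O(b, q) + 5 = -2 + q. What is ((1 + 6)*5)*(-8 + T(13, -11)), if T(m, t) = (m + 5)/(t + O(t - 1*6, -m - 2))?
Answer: -20825/62 ≈ -335.89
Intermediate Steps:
O(b, q) = 6/(-7 + q) (O(b, q) = 6/(-5 + (-2 + q)) = 6/(-7 + q))
T(m, t) = (5 + m)/(t + 6/(-9 - m)) (T(m, t) = (m + 5)/(t + 6/(-7 + (-m - 2))) = (5 + m)/(t + 6/(-7 + (-2 - m))) = (5 + m)/(t + 6/(-9 - m)))
((1 + 6)*5)*(-8 + T(13, -11)) = ((1 + 6)*5)*(-8 + (5 + 13)*(9 + 13)/(-6 - 11*(9 + 13))) = (7*5)*(-8 + 18*22/(-6 - 11*22)) = 35*(-8 + 18*22/(-6 - 242)) = 35*(-8 + 18*22/(-248)) = 35*(-8 - 1/248*18*22) = 35*(-8 - 99/62) = 35*(-595/62) = -20825/62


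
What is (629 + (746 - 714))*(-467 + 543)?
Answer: 50236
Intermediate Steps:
(629 + (746 - 714))*(-467 + 543) = (629 + 32)*76 = 661*76 = 50236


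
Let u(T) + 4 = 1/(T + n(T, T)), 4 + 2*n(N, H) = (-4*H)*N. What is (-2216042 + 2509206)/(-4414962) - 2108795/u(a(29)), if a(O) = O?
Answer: 2568076910453101/4871910567 ≈ 5.2712e+5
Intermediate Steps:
n(N, H) = -2 - 2*H*N (n(N, H) = -2 + ((-4*H)*N)/2 = -2 + (-4*H*N)/2 = -2 - 2*H*N)
u(T) = -4 + 1/(-2 + T - 2*T²) (u(T) = -4 + 1/(T + (-2 - 2*T*T)) = -4 + 1/(T + (-2 - 2*T²)) = -4 + 1/(-2 + T - 2*T²))
(-2216042 + 2509206)/(-4414962) - 2108795/u(a(29)) = (-2216042 + 2509206)/(-4414962) - 2108795*(2 - 1*29 + 2*29²)/(-9 - 8*29² + 4*29) = 293164*(-1/4414962) - 2108795*(2 - 29 + 2*841)/(-9 - 8*841 + 116) = -146582/2207481 - 2108795*(2 - 29 + 1682)/(-9 - 6728 + 116) = -146582/2207481 - 2108795/(-6621/1655) = -146582/2207481 - 2108795*(-1655/6621) = -146582/2207481 + 3490055725/6621 = 2568076910453101/4871910567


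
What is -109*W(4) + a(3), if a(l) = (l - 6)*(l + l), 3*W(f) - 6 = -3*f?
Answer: 200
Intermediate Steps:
W(f) = 2 - f (W(f) = 2 + (-3*f)/3 = 2 - f)
a(l) = 2*l*(-6 + l) (a(l) = (-6 + l)*(2*l) = 2*l*(-6 + l))
-109*W(4) + a(3) = -109*(2 - 1*4) + 2*3*(-6 + 3) = -109*(2 - 4) + 2*3*(-3) = -109*(-2) - 18 = 218 - 18 = 200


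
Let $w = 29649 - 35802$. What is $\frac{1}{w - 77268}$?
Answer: $- \frac{1}{83421} \approx -1.1987 \cdot 10^{-5}$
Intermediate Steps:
$w = -6153$ ($w = 29649 - 35802 = -6153$)
$\frac{1}{w - 77268} = \frac{1}{-6153 - 77268} = \frac{1}{-83421} = - \frac{1}{83421}$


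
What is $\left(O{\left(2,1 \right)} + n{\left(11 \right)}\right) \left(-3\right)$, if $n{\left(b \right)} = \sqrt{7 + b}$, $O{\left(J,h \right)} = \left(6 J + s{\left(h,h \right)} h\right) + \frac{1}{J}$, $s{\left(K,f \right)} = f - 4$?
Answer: $- \frac{57}{2} - 9 \sqrt{2} \approx -41.228$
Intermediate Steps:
$s{\left(K,f \right)} = -4 + f$
$O{\left(J,h \right)} = \frac{1}{J} + 6 J + h \left(-4 + h\right)$ ($O{\left(J,h \right)} = \left(6 J + \left(-4 + h\right) h\right) + \frac{1}{J} = \left(6 J + h \left(-4 + h\right)\right) + \frac{1}{J} = \frac{1}{J} + 6 J + h \left(-4 + h\right)$)
$\left(O{\left(2,1 \right)} + n{\left(11 \right)}\right) \left(-3\right) = \left(\frac{1 + 2 \left(6 \cdot 2 + 1 \left(-4 + 1\right)\right)}{2} + \sqrt{7 + 11}\right) \left(-3\right) = \left(\frac{1 + 2 \left(12 + 1 \left(-3\right)\right)}{2} + \sqrt{18}\right) \left(-3\right) = \left(\frac{1 + 2 \left(12 - 3\right)}{2} + 3 \sqrt{2}\right) \left(-3\right) = \left(\frac{1 + 2 \cdot 9}{2} + 3 \sqrt{2}\right) \left(-3\right) = \left(\frac{1 + 18}{2} + 3 \sqrt{2}\right) \left(-3\right) = \left(\frac{1}{2} \cdot 19 + 3 \sqrt{2}\right) \left(-3\right) = \left(\frac{19}{2} + 3 \sqrt{2}\right) \left(-3\right) = - \frac{57}{2} - 9 \sqrt{2}$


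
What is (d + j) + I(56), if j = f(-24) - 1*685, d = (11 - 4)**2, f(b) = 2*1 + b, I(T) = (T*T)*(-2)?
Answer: -6930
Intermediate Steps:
I(T) = -2*T**2 (I(T) = T**2*(-2) = -2*T**2)
f(b) = 2 + b
d = 49 (d = 7**2 = 49)
j = -707 (j = (2 - 24) - 1*685 = -22 - 685 = -707)
(d + j) + I(56) = (49 - 707) - 2*56**2 = -658 - 2*3136 = -658 - 6272 = -6930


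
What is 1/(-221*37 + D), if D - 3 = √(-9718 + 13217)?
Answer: -8174/66810777 - √3499/66810777 ≈ -0.00012323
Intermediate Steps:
D = 3 + √3499 (D = 3 + √(-9718 + 13217) = 3 + √3499 ≈ 62.152)
1/(-221*37 + D) = 1/(-221*37 + (3 + √3499)) = 1/(-8177 + (3 + √3499)) = 1/(-8174 + √3499)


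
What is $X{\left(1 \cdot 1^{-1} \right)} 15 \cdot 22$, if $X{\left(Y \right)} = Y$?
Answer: $330$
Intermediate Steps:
$X{\left(1 \cdot 1^{-1} \right)} 15 \cdot 22 = 1 \cdot 1^{-1} \cdot 15 \cdot 22 = 1 \cdot 1 \cdot 15 \cdot 22 = 1 \cdot 15 \cdot 22 = 15 \cdot 22 = 330$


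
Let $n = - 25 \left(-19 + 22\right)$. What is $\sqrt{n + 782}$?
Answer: $\sqrt{707} \approx 26.589$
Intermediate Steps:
$n = -75$ ($n = \left(-25\right) 3 = -75$)
$\sqrt{n + 782} = \sqrt{-75 + 782} = \sqrt{707}$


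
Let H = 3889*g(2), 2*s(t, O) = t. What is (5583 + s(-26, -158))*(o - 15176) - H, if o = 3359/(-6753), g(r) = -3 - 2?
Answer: -570720648505/6753 ≈ -8.4514e+7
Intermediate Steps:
s(t, O) = t/2
g(r) = -5
o = -3359/6753 (o = 3359*(-1/6753) = -3359/6753 ≈ -0.49741)
H = -19445 (H = 3889*(-5) = -19445)
(5583 + s(-26, -158))*(o - 15176) - H = (5583 + (½)*(-26))*(-3359/6753 - 15176) - 1*(-19445) = (5583 - 13)*(-102486887/6753) + 19445 = 5570*(-102486887/6753) + 19445 = -570851960590/6753 + 19445 = -570720648505/6753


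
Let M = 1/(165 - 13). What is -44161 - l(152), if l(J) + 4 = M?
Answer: -6711865/152 ≈ -44157.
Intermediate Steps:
M = 1/152 ≈ 0.0065789
l(J) = -607/152 (l(J) = -4 + 1/152 = -607/152)
-44161 - l(152) = -44161 - 1*(-607/152) = -44161 + 607/152 = -6711865/152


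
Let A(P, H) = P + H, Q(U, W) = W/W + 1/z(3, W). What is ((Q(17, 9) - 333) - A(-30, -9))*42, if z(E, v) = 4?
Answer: -24591/2 ≈ -12296.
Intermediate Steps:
Q(U, W) = 5/4 (Q(U, W) = W/W + 1/4 = 1 + 1*(¼) = 1 + ¼ = 5/4)
A(P, H) = H + P
((Q(17, 9) - 333) - A(-30, -9))*42 = ((5/4 - 333) - (-9 - 30))*42 = (-1327/4 - 1*(-39))*42 = (-1327/4 + 39)*42 = -1171/4*42 = -24591/2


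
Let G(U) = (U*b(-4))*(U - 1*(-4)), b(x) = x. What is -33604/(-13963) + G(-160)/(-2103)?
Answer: 488245044/9788063 ≈ 49.882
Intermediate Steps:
G(U) = -4*U*(4 + U) (G(U) = (U*(-4))*(U - 1*(-4)) = (-4*U)*(U + 4) = (-4*U)*(4 + U) = -4*U*(4 + U))
-33604/(-13963) + G(-160)/(-2103) = -33604/(-13963) - 4*(-160)*(4 - 160)/(-2103) = -33604*(-1/13963) - 4*(-160)*(-156)*(-1/2103) = 33604/13963 - 99840*(-1/2103) = 33604/13963 + 33280/701 = 488245044/9788063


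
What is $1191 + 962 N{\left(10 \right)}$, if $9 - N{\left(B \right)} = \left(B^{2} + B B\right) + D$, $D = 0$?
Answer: $-182551$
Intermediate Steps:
$N{\left(B \right)} = 9 - 2 B^{2}$ ($N{\left(B \right)} = 9 - \left(\left(B^{2} + B B\right) + 0\right) = 9 - \left(\left(B^{2} + B^{2}\right) + 0\right) = 9 - \left(2 B^{2} + 0\right) = 9 - 2 B^{2}$)
$1191 + 962 N{\left(10 \right)} = 1191 + 962 \left(9 - 2 \cdot 10^{2}\right) = 1191 + 962 \left(9 - 200\right) = 1191 + 962 \left(-191\right) = 1191 - 183742 = -182551$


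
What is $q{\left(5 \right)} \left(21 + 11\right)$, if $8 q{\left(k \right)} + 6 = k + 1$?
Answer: $0$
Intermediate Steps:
$q{\left(k \right)} = - \frac{5}{8} + \frac{k}{8}$ ($q{\left(k \right)} = - \frac{3}{4} + \frac{k + 1}{8} = - \frac{3}{4} + \frac{1 + k}{8} = - \frac{3}{4} + \left(\frac{1}{8} + \frac{k}{8}\right) = - \frac{5}{8} + \frac{k}{8}$)
$q{\left(5 \right)} \left(21 + 11\right) = \left(- \frac{5}{8} + \frac{1}{8} \cdot 5\right) \left(21 + 11\right) = \left(- \frac{5}{8} + \frac{5}{8}\right) 32 = 0 \cdot 32 = 0$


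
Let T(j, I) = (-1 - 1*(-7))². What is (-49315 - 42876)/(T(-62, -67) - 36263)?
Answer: 5423/2131 ≈ 2.5448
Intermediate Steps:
T(j, I) = 36 (T(j, I) = (-1 + 7)² = 6² = 36)
(-49315 - 42876)/(T(-62, -67) - 36263) = (-49315 - 42876)/(36 - 36263) = -92191/(-36227) = -92191*(-1/36227) = 5423/2131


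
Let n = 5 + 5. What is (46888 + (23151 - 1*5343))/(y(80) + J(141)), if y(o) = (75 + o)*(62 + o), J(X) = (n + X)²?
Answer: 64696/44811 ≈ 1.4438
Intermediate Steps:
n = 10
J(X) = (10 + X)²
y(o) = (62 + o)*(75 + o)
(46888 + (23151 - 1*5343))/(y(80) + J(141)) = (46888 + (23151 - 1*5343))/((4650 + 80² + 137*80) + (10 + 141)²) = (46888 + (23151 - 5343))/((4650 + 6400 + 10960) + 151²) = (46888 + 17808)/(22010 + 22801) = 64696/44811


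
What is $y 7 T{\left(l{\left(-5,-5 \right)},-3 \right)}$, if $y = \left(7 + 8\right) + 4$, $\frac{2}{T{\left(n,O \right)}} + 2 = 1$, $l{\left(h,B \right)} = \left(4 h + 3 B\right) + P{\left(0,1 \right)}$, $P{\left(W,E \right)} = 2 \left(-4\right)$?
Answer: $-266$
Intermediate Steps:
$P{\left(W,E \right)} = -8$
$l{\left(h,B \right)} = -8 + 3 B + 4 h$ ($l{\left(h,B \right)} = \left(4 h + 3 B\right) - 8 = \left(3 B + 4 h\right) - 8 = -8 + 3 B + 4 h$)
$T{\left(n,O \right)} = -2$ ($T{\left(n,O \right)} = \frac{2}{-2 + 1} = \frac{2}{-1} = 2 \left(-1\right) = -2$)
$y = 19$ ($y = 15 + 4 = 19$)
$y 7 T{\left(l{\left(-5,-5 \right)},-3 \right)} = 19 \cdot 7 \left(-2\right) = 133 \left(-2\right) = -266$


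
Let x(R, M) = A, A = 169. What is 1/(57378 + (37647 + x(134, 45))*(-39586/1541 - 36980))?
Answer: -1541/2156397947558 ≈ -7.1462e-10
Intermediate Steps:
x(R, M) = 169
1/(57378 + (37647 + x(134, 45))*(-39586/1541 - 36980)) = 1/(57378 + (37647 + 169)*(-39586/1541 - 36980)) = 1/(57378 + 37816*(-39586*1/1541 - 36980)) = 1/(57378 + 37816*(-39586/1541 - 36980)) = 1/(57378 + 37816*(-57025766/1541)) = 1/(57378 - 2156486367056/1541) = 1/(-2156397947558/1541) = -1541/2156397947558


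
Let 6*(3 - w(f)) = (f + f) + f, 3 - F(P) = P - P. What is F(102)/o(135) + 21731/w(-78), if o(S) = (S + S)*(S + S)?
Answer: 88010557/170100 ≈ 517.40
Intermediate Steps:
F(P) = 3 (F(P) = 3 - (P - P) = 3 - 1*0 = 3 + 0 = 3)
o(S) = 4*S**2 (o(S) = (2*S)*(2*S) = 4*S**2)
w(f) = 3 - f/2 (w(f) = 3 - ((f + f) + f)/6 = 3 - (2*f + f)/6 = 3 - f/2)
F(102)/o(135) + 21731/w(-78) = 3/((4*135**2)) + 21731/(3 - 1/2*(-78)) = 3/((4*18225)) + 21731/(3 + 39) = 3/72900 + 21731/42 = 3*(1/72900) + 21731*(1/42) = 1/24300 + 21731/42 = 88010557/170100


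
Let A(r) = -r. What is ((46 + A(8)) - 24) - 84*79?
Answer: -6622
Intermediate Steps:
((46 + A(8)) - 24) - 84*79 = ((46 - 1*8) - 24) - 84*79 = ((46 - 8) - 24) - 6636 = (38 - 24) - 6636 = 14 - 6636 = -6622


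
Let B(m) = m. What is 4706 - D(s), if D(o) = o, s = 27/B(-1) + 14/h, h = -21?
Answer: 14201/3 ≈ 4733.7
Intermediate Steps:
s = -83/3 (s = 27/(-1) + 14/(-21) = 27*(-1) + 14*(-1/21) = -27 - 2/3 = -83/3 ≈ -27.667)
4706 - D(s) = 4706 - 1*(-83/3) = 4706 + 83/3 = 14201/3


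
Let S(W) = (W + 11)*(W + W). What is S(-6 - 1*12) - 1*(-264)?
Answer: 516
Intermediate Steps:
S(W) = 2*W*(11 + W) (S(W) = (11 + W)*(2*W) = 2*W*(11 + W))
S(-6 - 1*12) - 1*(-264) = 2*(-6 - 1*12)*(11 + (-6 - 1*12)) - 1*(-264) = 2*(-6 - 12)*(11 + (-6 - 12)) + 264 = 2*(-18)*(11 - 18) + 264 = 2*(-18)*(-7) + 264 = 252 + 264 = 516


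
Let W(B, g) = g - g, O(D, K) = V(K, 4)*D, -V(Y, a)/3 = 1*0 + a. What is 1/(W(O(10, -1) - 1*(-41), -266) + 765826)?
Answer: 1/765826 ≈ 1.3058e-6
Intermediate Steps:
V(Y, a) = -3*a (V(Y, a) = -3*(1*0 + a) = -3*(0 + a) = -3*a)
O(D, K) = -12*D (O(D, K) = (-3*4)*D = -12*D)
W(B, g) = 0
1/(W(O(10, -1) - 1*(-41), -266) + 765826) = 1/(0 + 765826) = 1/765826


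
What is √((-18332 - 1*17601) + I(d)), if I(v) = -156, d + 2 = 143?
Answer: I*√36089 ≈ 189.97*I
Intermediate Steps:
d = 141 (d = -2 + 143 = 141)
√((-18332 - 1*17601) + I(d)) = √((-18332 - 1*17601) - 156) = √((-18332 - 17601) - 156) = √(-35933 - 156) = √(-36089) = I*√36089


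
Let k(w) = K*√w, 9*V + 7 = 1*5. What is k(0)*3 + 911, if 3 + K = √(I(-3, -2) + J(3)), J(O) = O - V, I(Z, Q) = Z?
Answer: 911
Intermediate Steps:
V = -2/9 (V = -7/9 + (1*5)/9 = -7/9 + (⅑)*5 = -7/9 + 5/9 = -2/9 ≈ -0.22222)
J(O) = 2/9 + O (J(O) = O - 1*(-2/9) = O + 2/9 = 2/9 + O)
K = -3 + √2/3 (K = -3 + √(-3 + (2/9 + 3)) = -3 + √(-3 + 29/9) = -3 + √(2/9) = -3 + √2/3 ≈ -2.5286)
k(w) = √w*(-3 + √2/3) (k(w) = (-3 + √2/3)*√w = √w*(-3 + √2/3))
k(0)*3 + 911 = (√0*(-9 + √2)/3)*3 + 911 = ((⅓)*0*(-9 + √2))*3 + 911 = 0*3 + 911 = 0 + 911 = 911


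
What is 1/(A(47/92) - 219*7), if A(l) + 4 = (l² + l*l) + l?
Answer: -4232/6500213 ≈ -0.00065106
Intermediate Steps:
A(l) = -4 + l + 2*l² (A(l) = -4 + ((l² + l*l) + l) = -4 + ((l² + l²) + l) = -4 + (2*l² + l) = -4 + (l + 2*l²) = -4 + l + 2*l²)
1/(A(47/92) - 219*7) = 1/((-4 + 47/92 + 2*(47/92)²) - 219*7) = 1/((-4 + 47*(1/92) + 2*(47*(1/92))²) - 1533) = 1/((-4 + 47/92 + 2*(47/92)²) - 1533) = 1/((-4 + 47/92 + 2*(2209/8464)) - 1533) = 1/((-4 + 47/92 + 2209/4232) - 1533) = 1/(-12557/4232 - 1533) = 1/(-6500213/4232) = -4232/6500213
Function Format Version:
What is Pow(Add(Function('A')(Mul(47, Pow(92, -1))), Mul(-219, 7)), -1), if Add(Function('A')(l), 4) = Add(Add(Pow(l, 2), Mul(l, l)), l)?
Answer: Rational(-4232, 6500213) ≈ -0.00065106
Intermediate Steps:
Function('A')(l) = Add(-4, l, Mul(2, Pow(l, 2))) (Function('A')(l) = Add(-4, Add(Add(Pow(l, 2), Mul(l, l)), l)) = Add(-4, Add(Add(Pow(l, 2), Pow(l, 2)), l)) = Add(-4, Add(Mul(2, Pow(l, 2)), l)) = Add(-4, Add(l, Mul(2, Pow(l, 2)))) = Add(-4, l, Mul(2, Pow(l, 2))))
Pow(Add(Function('A')(Mul(47, Pow(92, -1))), Mul(-219, 7)), -1) = Pow(Add(Add(-4, Mul(47, Pow(92, -1)), Mul(2, Pow(Mul(47, Pow(92, -1)), 2))), Mul(-219, 7)), -1) = Pow(Add(Add(-4, Mul(47, Rational(1, 92)), Mul(2, Pow(Mul(47, Rational(1, 92)), 2))), -1533), -1) = Pow(Add(Add(-4, Rational(47, 92), Mul(2, Pow(Rational(47, 92), 2))), -1533), -1) = Pow(Add(Add(-4, Rational(47, 92), Mul(2, Rational(2209, 8464))), -1533), -1) = Pow(Add(Add(-4, Rational(47, 92), Rational(2209, 4232)), -1533), -1) = Pow(Add(Rational(-12557, 4232), -1533), -1) = Pow(Rational(-6500213, 4232), -1) = Rational(-4232, 6500213)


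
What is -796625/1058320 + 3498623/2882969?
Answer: 281203502747/610220750416 ≈ 0.46082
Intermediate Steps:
-796625/1058320 + 3498623/2882969 = -796625*1/1058320 + 3498623*(1/2882969) = -159325/211664 + 3498623/2882969 = 281203502747/610220750416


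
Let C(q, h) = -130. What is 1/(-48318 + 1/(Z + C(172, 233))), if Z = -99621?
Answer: -99751/4819768819 ≈ -2.0696e-5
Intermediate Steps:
1/(-48318 + 1/(Z + C(172, 233))) = 1/(-48318 + 1/(-99621 - 130)) = 1/(-48318 + 1/(-99751)) = 1/(-48318 - 1/99751) = 1/(-4819768819/99751) = -99751/4819768819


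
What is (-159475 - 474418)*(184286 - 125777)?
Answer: -37088445537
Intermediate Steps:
(-159475 - 474418)*(184286 - 125777) = -633893*58509 = -37088445537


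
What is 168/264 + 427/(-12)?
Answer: -4613/132 ≈ -34.947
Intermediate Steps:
168/264 + 427/(-12) = 168*(1/264) + 427*(-1/12) = 7/11 - 427/12 = -4613/132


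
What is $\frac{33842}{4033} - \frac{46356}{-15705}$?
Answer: $\frac{239480786}{21112755} \approx 11.343$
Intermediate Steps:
$\frac{33842}{4033} - \frac{46356}{-15705} = 33842 \cdot \frac{1}{4033} - - \frac{15452}{5235} = \frac{33842}{4033} + \frac{15452}{5235} = \frac{239480786}{21112755}$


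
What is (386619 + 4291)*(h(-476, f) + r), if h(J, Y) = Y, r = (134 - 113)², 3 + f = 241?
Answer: 265427890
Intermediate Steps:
f = 238 (f = -3 + 241 = 238)
r = 441 (r = 21² = 441)
(386619 + 4291)*(h(-476, f) + r) = (386619 + 4291)*(238 + 441) = 390910*679 = 265427890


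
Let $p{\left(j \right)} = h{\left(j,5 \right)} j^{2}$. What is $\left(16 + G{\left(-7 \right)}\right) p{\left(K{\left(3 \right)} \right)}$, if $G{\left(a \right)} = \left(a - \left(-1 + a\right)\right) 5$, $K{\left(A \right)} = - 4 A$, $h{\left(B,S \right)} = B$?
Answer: $-36288$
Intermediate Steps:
$p{\left(j \right)} = j^{3}$ ($p{\left(j \right)} = j j^{2} = j^{3}$)
$G{\left(a \right)} = 5$ ($G{\left(a \right)} = 1 \cdot 5 = 5$)
$\left(16 + G{\left(-7 \right)}\right) p{\left(K{\left(3 \right)} \right)} = \left(16 + 5\right) \left(\left(-4\right) 3\right)^{3} = 21 \left(-12\right)^{3} = 21 \left(-1728\right) = -36288$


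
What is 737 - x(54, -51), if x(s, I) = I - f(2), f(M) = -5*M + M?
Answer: 780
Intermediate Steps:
f(M) = -4*M
x(s, I) = 8 + I (x(s, I) = I - (-4)*2 = I - 1*(-8) = I + 8 = 8 + I)
737 - x(54, -51) = 737 - (8 - 51) = 737 - 1*(-43) = 737 + 43 = 780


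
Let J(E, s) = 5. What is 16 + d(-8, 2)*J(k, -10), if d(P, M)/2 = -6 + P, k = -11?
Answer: -124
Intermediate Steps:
d(P, M) = -12 + 2*P (d(P, M) = 2*(-6 + P) = -12 + 2*P)
16 + d(-8, 2)*J(k, -10) = 16 + (-12 + 2*(-8))*5 = 16 + (-12 - 16)*5 = 16 - 28*5 = 16 - 140 = -124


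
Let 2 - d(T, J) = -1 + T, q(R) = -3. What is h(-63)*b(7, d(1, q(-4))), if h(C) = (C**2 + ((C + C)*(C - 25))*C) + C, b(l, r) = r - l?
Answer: 3473190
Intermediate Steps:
d(T, J) = 3 - T (d(T, J) = 2 - (-1 + T) = 2 + (1 - T) = 3 - T)
h(C) = C + C**2 + 2*C**2*(-25 + C) (h(C) = (C**2 + ((2*C)*(-25 + C))*C) + C = (C**2 + (2*C*(-25 + C))*C) + C = (C**2 + 2*C**2*(-25 + C)) + C = C + C**2 + 2*C**2*(-25 + C))
h(-63)*b(7, d(1, q(-4))) = (-63*(1 - 49*(-63) + 2*(-63)**2))*((3 - 1*1) - 1*7) = (-63*(1 + 3087 + 2*3969))*((3 - 1) - 7) = (-63*(1 + 3087 + 7938))*(2 - 7) = -63*11026*(-5) = -694638*(-5) = 3473190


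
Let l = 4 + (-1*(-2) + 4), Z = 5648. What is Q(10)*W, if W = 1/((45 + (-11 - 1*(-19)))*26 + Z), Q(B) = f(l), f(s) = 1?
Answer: 1/7026 ≈ 0.00014233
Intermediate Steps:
l = 10 (l = 4 + (2 + 4) = 4 + 6 = 10)
Q(B) = 1
W = 1/7026 (W = 1/((45 + (-11 - 1*(-19)))*26 + 5648) = 1/((45 + (-11 + 19))*26 + 5648) = 1/((45 + 8)*26 + 5648) = 1/(53*26 + 5648) = 1/(1378 + 5648) = 1/7026 ≈ 0.00014233)
Q(10)*W = 1*(1/7026) = 1/7026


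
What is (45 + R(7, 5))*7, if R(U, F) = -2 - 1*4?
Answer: 273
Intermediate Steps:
R(U, F) = -6 (R(U, F) = -2 - 4 = -6)
(45 + R(7, 5))*7 = (45 - 6)*7 = 39*7 = 273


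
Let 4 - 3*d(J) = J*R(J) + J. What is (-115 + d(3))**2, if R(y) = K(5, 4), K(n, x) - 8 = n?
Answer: 146689/9 ≈ 16299.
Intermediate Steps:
K(n, x) = 8 + n
R(y) = 13 (R(y) = 8 + 5 = 13)
d(J) = 4/3 - 14*J/3 (d(J) = 4/3 - (J*13 + J)/3 = 4/3 - (13*J + J)/3 = 4/3 - 14*J/3)
(-115 + d(3))**2 = (-115 + (4/3 - 14/3*3))**2 = (-115 + (4/3 - 14))**2 = (-115 - 38/3)**2 = (-383/3)**2 = 146689/9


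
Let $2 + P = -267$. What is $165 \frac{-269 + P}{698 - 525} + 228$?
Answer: $- \frac{49326}{173} \approx -285.12$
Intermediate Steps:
$P = -269$ ($P = -2 - 267 = -269$)
$165 \frac{-269 + P}{698 - 525} + 228 = 165 \frac{-269 - 269}{698 - 525} + 228 = 165 \left(- \frac{538}{173}\right) + 228 = - \frac{88770}{173} + 228 = - \frac{49326}{173}$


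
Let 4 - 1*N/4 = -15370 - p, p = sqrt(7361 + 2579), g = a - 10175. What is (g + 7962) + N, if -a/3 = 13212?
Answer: 19647 + 8*sqrt(2485) ≈ 20046.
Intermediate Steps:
a = -39636 (a = -3*13212 = -39636)
g = -49811 (g = -39636 - 10175 = -49811)
p = 2*sqrt(2485) (p = sqrt(9940) = 2*sqrt(2485) ≈ 99.700)
N = 61496 + 8*sqrt(2485) (N = 16 - 4*(-15370 - 2*sqrt(2485)) = 16 + (61480 + 8*sqrt(2485)) = 61496 + 8*sqrt(2485) ≈ 61895.)
(g + 7962) + N = (-49811 + 7962) + (61496 + 8*sqrt(2485)) = -41849 + (61496 + 8*sqrt(2485)) = 19647 + 8*sqrt(2485)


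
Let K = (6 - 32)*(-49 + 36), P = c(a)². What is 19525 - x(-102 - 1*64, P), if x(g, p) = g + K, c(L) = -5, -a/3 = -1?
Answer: 19353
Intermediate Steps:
a = 3 (a = -3*(-1) = 3)
P = 25 (P = (-5)² = 25)
K = 338 (K = -26*(-13) = 338)
x(g, p) = 338 + g (x(g, p) = g + 338 = 338 + g)
19525 - x(-102 - 1*64, P) = 19525 - (338 + (-102 - 1*64)) = 19525 - (338 + (-102 - 64)) = 19525 - (338 - 166) = 19525 - 1*172 = 19525 - 172 = 19353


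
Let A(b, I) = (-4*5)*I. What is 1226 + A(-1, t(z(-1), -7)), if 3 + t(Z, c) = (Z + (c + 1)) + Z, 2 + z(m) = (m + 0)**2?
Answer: 1446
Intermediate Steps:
z(m) = -2 + m**2 (z(m) = -2 + (m + 0)**2 = -2 + m**2)
t(Z, c) = -2 + c + 2*Z (t(Z, c) = -3 + ((Z + (c + 1)) + Z) = -3 + ((Z + (1 + c)) + Z) = -3 + ((1 + Z + c) + Z) = -3 + (1 + c + 2*Z) = -2 + c + 2*Z)
A(b, I) = -20*I
1226 + A(-1, t(z(-1), -7)) = 1226 - 20*(-2 - 7 + 2*(-2 + (-1)**2)) = 1226 - 20*(-2 - 7 + 2*(-2 + 1)) = 1226 - 20*(-2 - 7 + 2*(-1)) = 1226 - 20*(-2 - 7 - 2) = 1226 - 20*(-11) = 1226 + 220 = 1446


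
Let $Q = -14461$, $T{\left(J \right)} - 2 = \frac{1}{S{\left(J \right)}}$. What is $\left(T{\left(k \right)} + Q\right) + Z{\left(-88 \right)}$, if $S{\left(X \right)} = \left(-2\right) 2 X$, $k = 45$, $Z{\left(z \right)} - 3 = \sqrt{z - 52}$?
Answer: $- \frac{2602081}{180} + 2 i \sqrt{35} \approx -14456.0 + 11.832 i$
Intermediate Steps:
$Z{\left(z \right)} = 3 + \sqrt{-52 + z}$ ($Z{\left(z \right)} = 3 + \sqrt{z - 52} = 3 + \sqrt{-52 + z}$)
$S{\left(X \right)} = - 4 X$
$T{\left(J \right)} = 2 - \frac{1}{4 J}$ ($T{\left(J \right)} = 2 + \frac{1}{\left(-4\right) J} = 2 - \frac{1}{4 J}$)
$\left(T{\left(k \right)} + Q\right) + Z{\left(-88 \right)} = \left(\left(2 - \frac{1}{4 \cdot 45}\right) - 14461\right) + \left(3 + \sqrt{-52 - 88}\right) = \left(\left(2 - \frac{1}{180}\right) - 14461\right) + \left(3 + \sqrt{-140}\right) = \left(\left(2 - \frac{1}{180}\right) - 14461\right) + \left(3 + 2 i \sqrt{35}\right) = \left(\frac{359}{180} - 14461\right) + \left(3 + 2 i \sqrt{35}\right) = - \frac{2602621}{180} + \left(3 + 2 i \sqrt{35}\right) = - \frac{2602081}{180} + 2 i \sqrt{35}$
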